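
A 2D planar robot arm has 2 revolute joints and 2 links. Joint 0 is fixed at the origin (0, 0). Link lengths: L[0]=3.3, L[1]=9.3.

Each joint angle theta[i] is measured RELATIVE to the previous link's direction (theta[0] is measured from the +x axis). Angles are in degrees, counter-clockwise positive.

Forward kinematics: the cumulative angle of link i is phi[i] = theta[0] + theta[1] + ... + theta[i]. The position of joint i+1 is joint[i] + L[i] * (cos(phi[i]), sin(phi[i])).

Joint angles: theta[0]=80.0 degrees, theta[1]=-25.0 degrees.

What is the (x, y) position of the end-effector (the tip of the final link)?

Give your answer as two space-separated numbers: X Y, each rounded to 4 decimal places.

joint[0] = (0.0000, 0.0000)  (base)
link 0: phi[0] = 80 = 80 deg
  cos(80 deg) = 0.1736, sin(80 deg) = 0.9848
  joint[1] = (0.0000, 0.0000) + 3.3 * (0.1736, 0.9848) = (0.0000 + 0.5730, 0.0000 + 3.2499) = (0.5730, 3.2499)
link 1: phi[1] = 80 + -25 = 55 deg
  cos(55 deg) = 0.5736, sin(55 deg) = 0.8192
  joint[2] = (0.5730, 3.2499) + 9.3 * (0.5736, 0.8192) = (0.5730 + 5.3343, 3.2499 + 7.6181) = (5.9073, 10.8680)
End effector: (5.9073, 10.8680)

Answer: 5.9073 10.8680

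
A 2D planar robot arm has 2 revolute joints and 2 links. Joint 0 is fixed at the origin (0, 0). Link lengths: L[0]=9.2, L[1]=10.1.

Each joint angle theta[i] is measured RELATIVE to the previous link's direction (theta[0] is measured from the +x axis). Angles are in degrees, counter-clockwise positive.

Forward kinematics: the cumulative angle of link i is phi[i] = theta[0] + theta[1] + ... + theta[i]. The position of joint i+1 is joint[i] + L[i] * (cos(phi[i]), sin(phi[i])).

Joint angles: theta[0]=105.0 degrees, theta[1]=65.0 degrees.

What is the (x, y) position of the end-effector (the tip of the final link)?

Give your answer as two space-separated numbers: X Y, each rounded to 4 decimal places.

Answer: -12.3277 10.6404

Derivation:
joint[0] = (0.0000, 0.0000)  (base)
link 0: phi[0] = 105 = 105 deg
  cos(105 deg) = -0.2588, sin(105 deg) = 0.9659
  joint[1] = (0.0000, 0.0000) + 9.2 * (-0.2588, 0.9659) = (0.0000 + -2.3811, 0.0000 + 8.8865) = (-2.3811, 8.8865)
link 1: phi[1] = 105 + 65 = 170 deg
  cos(170 deg) = -0.9848, sin(170 deg) = 0.1736
  joint[2] = (-2.3811, 8.8865) + 10.1 * (-0.9848, 0.1736) = (-2.3811 + -9.9466, 8.8865 + 1.7538) = (-12.3277, 10.6404)
End effector: (-12.3277, 10.6404)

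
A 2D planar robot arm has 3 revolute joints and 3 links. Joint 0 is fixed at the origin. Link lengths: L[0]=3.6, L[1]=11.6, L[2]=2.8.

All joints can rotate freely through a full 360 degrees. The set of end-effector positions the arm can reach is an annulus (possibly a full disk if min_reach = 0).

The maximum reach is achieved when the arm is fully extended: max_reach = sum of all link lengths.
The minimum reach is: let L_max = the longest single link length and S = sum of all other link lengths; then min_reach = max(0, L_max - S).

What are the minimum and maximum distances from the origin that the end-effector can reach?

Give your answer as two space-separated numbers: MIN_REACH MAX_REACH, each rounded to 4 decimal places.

Answer: 5.2000 18.0000

Derivation:
Link lengths: [3.6, 11.6, 2.8]
max_reach = 3.6 + 11.6 + 2.8 = 18
L_max = max([3.6, 11.6, 2.8]) = 11.6
S (sum of others) = 18 - 11.6 = 6.4
min_reach = max(0, 11.6 - 6.4) = max(0, 5.2) = 5.2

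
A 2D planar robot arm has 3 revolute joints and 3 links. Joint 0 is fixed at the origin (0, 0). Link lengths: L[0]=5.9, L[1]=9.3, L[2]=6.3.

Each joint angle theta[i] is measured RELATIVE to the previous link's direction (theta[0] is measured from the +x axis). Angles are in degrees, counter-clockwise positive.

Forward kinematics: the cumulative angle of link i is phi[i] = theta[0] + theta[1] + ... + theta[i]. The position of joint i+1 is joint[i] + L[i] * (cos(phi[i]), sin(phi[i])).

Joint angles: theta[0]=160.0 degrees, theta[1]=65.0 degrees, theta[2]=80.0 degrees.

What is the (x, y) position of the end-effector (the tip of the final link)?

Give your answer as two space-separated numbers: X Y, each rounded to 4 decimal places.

Answer: -8.5067 -9.7188

Derivation:
joint[0] = (0.0000, 0.0000)  (base)
link 0: phi[0] = 160 = 160 deg
  cos(160 deg) = -0.9397, sin(160 deg) = 0.3420
  joint[1] = (0.0000, 0.0000) + 5.9 * (-0.9397, 0.3420) = (0.0000 + -5.5442, 0.0000 + 2.0179) = (-5.5442, 2.0179)
link 1: phi[1] = 160 + 65 = 225 deg
  cos(225 deg) = -0.7071, sin(225 deg) = -0.7071
  joint[2] = (-5.5442, 2.0179) + 9.3 * (-0.7071, -0.7071) = (-5.5442 + -6.5761, 2.0179 + -6.5761) = (-12.1203, -4.5582)
link 2: phi[2] = 160 + 65 + 80 = 305 deg
  cos(305 deg) = 0.5736, sin(305 deg) = -0.8192
  joint[3] = (-12.1203, -4.5582) + 6.3 * (0.5736, -0.8192) = (-12.1203 + 3.6135, -4.5582 + -5.1607) = (-8.5067, -9.7188)
End effector: (-8.5067, -9.7188)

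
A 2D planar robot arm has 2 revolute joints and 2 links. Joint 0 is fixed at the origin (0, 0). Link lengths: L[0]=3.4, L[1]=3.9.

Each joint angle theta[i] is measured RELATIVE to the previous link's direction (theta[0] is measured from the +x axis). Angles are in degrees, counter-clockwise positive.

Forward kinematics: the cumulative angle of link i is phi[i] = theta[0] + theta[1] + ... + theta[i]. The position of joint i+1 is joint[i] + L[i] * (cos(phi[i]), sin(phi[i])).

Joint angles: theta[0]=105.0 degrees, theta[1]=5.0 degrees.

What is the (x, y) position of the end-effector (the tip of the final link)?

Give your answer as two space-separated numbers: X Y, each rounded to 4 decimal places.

joint[0] = (0.0000, 0.0000)  (base)
link 0: phi[0] = 105 = 105 deg
  cos(105 deg) = -0.2588, sin(105 deg) = 0.9659
  joint[1] = (0.0000, 0.0000) + 3.4 * (-0.2588, 0.9659) = (0.0000 + -0.8800, 0.0000 + 3.2841) = (-0.8800, 3.2841)
link 1: phi[1] = 105 + 5 = 110 deg
  cos(110 deg) = -0.3420, sin(110 deg) = 0.9397
  joint[2] = (-0.8800, 3.2841) + 3.9 * (-0.3420, 0.9397) = (-0.8800 + -1.3339, 3.2841 + 3.6648) = (-2.2139, 6.9489)
End effector: (-2.2139, 6.9489)

Answer: -2.2139 6.9489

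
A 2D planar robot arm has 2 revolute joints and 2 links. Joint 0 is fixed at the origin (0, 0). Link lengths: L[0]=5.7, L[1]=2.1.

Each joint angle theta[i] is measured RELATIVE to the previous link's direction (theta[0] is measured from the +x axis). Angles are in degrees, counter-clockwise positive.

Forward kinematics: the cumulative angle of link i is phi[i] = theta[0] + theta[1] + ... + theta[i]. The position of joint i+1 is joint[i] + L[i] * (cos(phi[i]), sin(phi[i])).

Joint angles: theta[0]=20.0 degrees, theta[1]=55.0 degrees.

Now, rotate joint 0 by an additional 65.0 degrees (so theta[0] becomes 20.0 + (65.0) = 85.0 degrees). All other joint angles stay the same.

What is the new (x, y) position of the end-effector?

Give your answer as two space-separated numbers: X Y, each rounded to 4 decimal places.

joint[0] = (0.0000, 0.0000)  (base)
link 0: phi[0] = 85 = 85 deg
  cos(85 deg) = 0.0872, sin(85 deg) = 0.9962
  joint[1] = (0.0000, 0.0000) + 5.7 * (0.0872, 0.9962) = (0.0000 + 0.4968, 0.0000 + 5.6783) = (0.4968, 5.6783)
link 1: phi[1] = 85 + 55 = 140 deg
  cos(140 deg) = -0.7660, sin(140 deg) = 0.6428
  joint[2] = (0.4968, 5.6783) + 2.1 * (-0.7660, 0.6428) = (0.4968 + -1.6087, 5.6783 + 1.3499) = (-1.1119, 7.0282)
End effector: (-1.1119, 7.0282)

Answer: -1.1119 7.0282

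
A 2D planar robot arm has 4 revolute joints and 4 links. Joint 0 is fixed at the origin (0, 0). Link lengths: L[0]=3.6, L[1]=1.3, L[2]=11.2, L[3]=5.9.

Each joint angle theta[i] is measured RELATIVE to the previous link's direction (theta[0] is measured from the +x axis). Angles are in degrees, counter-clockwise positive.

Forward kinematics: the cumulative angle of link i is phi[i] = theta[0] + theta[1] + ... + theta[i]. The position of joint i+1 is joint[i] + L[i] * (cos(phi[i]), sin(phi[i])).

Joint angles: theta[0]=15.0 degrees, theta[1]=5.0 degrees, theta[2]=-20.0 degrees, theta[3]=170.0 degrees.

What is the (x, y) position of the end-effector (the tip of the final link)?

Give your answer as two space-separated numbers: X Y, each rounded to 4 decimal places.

joint[0] = (0.0000, 0.0000)  (base)
link 0: phi[0] = 15 = 15 deg
  cos(15 deg) = 0.9659, sin(15 deg) = 0.2588
  joint[1] = (0.0000, 0.0000) + 3.6 * (0.9659, 0.2588) = (0.0000 + 3.4773, 0.0000 + 0.9317) = (3.4773, 0.9317)
link 1: phi[1] = 15 + 5 = 20 deg
  cos(20 deg) = 0.9397, sin(20 deg) = 0.3420
  joint[2] = (3.4773, 0.9317) + 1.3 * (0.9397, 0.3420) = (3.4773 + 1.2216, 0.9317 + 0.4446) = (4.6989, 1.3764)
link 2: phi[2] = 15 + 5 + -20 = 0 deg
  cos(0 deg) = 1.0000, sin(0 deg) = 0.0000
  joint[3] = (4.6989, 1.3764) + 11.2 * (1.0000, 0.0000) = (4.6989 + 11.2000, 1.3764 + 0.0000) = (15.8989, 1.3764)
link 3: phi[3] = 15 + 5 + -20 + 170 = 170 deg
  cos(170 deg) = -0.9848, sin(170 deg) = 0.1736
  joint[4] = (15.8989, 1.3764) + 5.9 * (-0.9848, 0.1736) = (15.8989 + -5.8104, 1.3764 + 1.0245) = (10.0886, 2.4009)
End effector: (10.0886, 2.4009)

Answer: 10.0886 2.4009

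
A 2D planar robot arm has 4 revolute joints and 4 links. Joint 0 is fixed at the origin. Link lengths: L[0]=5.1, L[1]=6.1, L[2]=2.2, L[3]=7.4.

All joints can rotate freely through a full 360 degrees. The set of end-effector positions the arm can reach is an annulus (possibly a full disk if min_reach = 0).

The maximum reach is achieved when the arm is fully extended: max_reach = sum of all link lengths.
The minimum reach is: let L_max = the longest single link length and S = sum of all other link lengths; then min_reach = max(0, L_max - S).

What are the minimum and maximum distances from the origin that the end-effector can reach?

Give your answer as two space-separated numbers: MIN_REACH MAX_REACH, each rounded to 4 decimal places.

Answer: 0.0000 20.8000

Derivation:
Link lengths: [5.1, 6.1, 2.2, 7.4]
max_reach = 5.1 + 6.1 + 2.2 + 7.4 = 20.8
L_max = max([5.1, 6.1, 2.2, 7.4]) = 7.4
S (sum of others) = 20.8 - 7.4 = 13.4
min_reach = max(0, 7.4 - 13.4) = max(0, -6) = 0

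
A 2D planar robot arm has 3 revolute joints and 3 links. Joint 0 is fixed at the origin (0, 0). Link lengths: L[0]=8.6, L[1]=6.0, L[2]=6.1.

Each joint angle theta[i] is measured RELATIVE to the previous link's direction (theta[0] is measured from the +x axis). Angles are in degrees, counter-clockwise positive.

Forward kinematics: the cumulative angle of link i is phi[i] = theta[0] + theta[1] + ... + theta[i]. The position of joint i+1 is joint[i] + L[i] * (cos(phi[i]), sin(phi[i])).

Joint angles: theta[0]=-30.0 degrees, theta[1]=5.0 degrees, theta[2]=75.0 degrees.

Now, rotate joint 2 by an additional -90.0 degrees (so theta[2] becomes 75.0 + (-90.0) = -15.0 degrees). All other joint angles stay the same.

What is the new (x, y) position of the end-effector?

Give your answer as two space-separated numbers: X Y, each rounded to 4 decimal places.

joint[0] = (0.0000, 0.0000)  (base)
link 0: phi[0] = -30 = -30 deg
  cos(-30 deg) = 0.8660, sin(-30 deg) = -0.5000
  joint[1] = (0.0000, 0.0000) + 8.6 * (0.8660, -0.5000) = (0.0000 + 7.4478, 0.0000 + -4.3000) = (7.4478, -4.3000)
link 1: phi[1] = -30 + 5 = -25 deg
  cos(-25 deg) = 0.9063, sin(-25 deg) = -0.4226
  joint[2] = (7.4478, -4.3000) + 6 * (0.9063, -0.4226) = (7.4478 + 5.4378, -4.3000 + -2.5357) = (12.8857, -6.8357)
link 2: phi[2] = -30 + 5 + -15 = -40 deg
  cos(-40 deg) = 0.7660, sin(-40 deg) = -0.6428
  joint[3] = (12.8857, -6.8357) + 6.1 * (0.7660, -0.6428) = (12.8857 + 4.6729, -6.8357 + -3.9210) = (17.5585, -10.7567)
End effector: (17.5585, -10.7567)

Answer: 17.5585 -10.7567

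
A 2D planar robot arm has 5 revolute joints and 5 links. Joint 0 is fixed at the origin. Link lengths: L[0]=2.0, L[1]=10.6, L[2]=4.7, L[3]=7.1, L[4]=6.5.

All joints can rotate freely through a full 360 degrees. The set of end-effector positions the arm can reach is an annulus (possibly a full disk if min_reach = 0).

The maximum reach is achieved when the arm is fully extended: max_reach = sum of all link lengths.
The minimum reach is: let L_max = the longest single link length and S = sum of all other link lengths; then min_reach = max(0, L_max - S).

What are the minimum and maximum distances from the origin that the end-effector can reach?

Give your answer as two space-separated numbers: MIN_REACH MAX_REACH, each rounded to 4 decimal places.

Link lengths: [2.0, 10.6, 4.7, 7.1, 6.5]
max_reach = 2 + 10.6 + 4.7 + 7.1 + 6.5 = 30.9
L_max = max([2.0, 10.6, 4.7, 7.1, 6.5]) = 10.6
S (sum of others) = 30.9 - 10.6 = 20.3
min_reach = max(0, 10.6 - 20.3) = max(0, -9.7) = 0

Answer: 0.0000 30.9000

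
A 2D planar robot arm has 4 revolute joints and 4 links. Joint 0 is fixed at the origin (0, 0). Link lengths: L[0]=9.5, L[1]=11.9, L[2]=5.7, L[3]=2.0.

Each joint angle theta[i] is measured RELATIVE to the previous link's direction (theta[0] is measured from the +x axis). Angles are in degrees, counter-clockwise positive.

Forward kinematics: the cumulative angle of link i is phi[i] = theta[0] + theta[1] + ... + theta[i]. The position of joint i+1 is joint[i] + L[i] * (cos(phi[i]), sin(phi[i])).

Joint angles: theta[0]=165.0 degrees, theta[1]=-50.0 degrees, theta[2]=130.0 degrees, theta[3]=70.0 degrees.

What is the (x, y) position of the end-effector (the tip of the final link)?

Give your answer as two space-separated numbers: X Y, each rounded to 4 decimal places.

joint[0] = (0.0000, 0.0000)  (base)
link 0: phi[0] = 165 = 165 deg
  cos(165 deg) = -0.9659, sin(165 deg) = 0.2588
  joint[1] = (0.0000, 0.0000) + 9.5 * (-0.9659, 0.2588) = (0.0000 + -9.1763, 0.0000 + 2.4588) = (-9.1763, 2.4588)
link 1: phi[1] = 165 + -50 = 115 deg
  cos(115 deg) = -0.4226, sin(115 deg) = 0.9063
  joint[2] = (-9.1763, 2.4588) + 11.9 * (-0.4226, 0.9063) = (-9.1763 + -5.0292, 2.4588 + 10.7851) = (-14.2055, 13.2438)
link 2: phi[2] = 165 + -50 + 130 = 245 deg
  cos(245 deg) = -0.4226, sin(245 deg) = -0.9063
  joint[3] = (-14.2055, 13.2438) + 5.7 * (-0.4226, -0.9063) = (-14.2055 + -2.4089, 13.2438 + -5.1660) = (-16.6144, 8.0779)
link 3: phi[3] = 165 + -50 + 130 + 70 = 315 deg
  cos(315 deg) = 0.7071, sin(315 deg) = -0.7071
  joint[4] = (-16.6144, 8.0779) + 2 * (0.7071, -0.7071) = (-16.6144 + 1.4142, 8.0779 + -1.4142) = (-15.2002, 6.6637)
End effector: (-15.2002, 6.6637)

Answer: -15.2002 6.6637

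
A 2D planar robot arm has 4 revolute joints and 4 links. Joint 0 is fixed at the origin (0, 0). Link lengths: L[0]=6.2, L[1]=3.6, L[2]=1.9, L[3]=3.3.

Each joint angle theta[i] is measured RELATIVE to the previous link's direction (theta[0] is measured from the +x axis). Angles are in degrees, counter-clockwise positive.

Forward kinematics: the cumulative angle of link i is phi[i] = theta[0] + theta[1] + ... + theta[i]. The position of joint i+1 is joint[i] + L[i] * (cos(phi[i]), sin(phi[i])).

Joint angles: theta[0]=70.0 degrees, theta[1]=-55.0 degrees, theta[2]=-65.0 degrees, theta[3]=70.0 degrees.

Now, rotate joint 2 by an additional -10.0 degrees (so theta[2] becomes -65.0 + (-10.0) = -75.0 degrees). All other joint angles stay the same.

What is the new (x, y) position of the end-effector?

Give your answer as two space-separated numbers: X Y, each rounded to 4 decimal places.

joint[0] = (0.0000, 0.0000)  (base)
link 0: phi[0] = 70 = 70 deg
  cos(70 deg) = 0.3420, sin(70 deg) = 0.9397
  joint[1] = (0.0000, 0.0000) + 6.2 * (0.3420, 0.9397) = (0.0000 + 2.1205, 0.0000 + 5.8261) = (2.1205, 5.8261)
link 1: phi[1] = 70 + -55 = 15 deg
  cos(15 deg) = 0.9659, sin(15 deg) = 0.2588
  joint[2] = (2.1205, 5.8261) + 3.6 * (0.9659, 0.2588) = (2.1205 + 3.4773, 5.8261 + 0.9317) = (5.5979, 6.7578)
link 2: phi[2] = 70 + -55 + -75 = -60 deg
  cos(-60 deg) = 0.5000, sin(-60 deg) = -0.8660
  joint[3] = (5.5979, 6.7578) + 1.9 * (0.5000, -0.8660) = (5.5979 + 0.9500, 6.7578 + -1.6454) = (6.5479, 5.1124)
link 3: phi[3] = 70 + -55 + -75 + 70 = 10 deg
  cos(10 deg) = 0.9848, sin(10 deg) = 0.1736
  joint[4] = (6.5479, 5.1124) + 3.3 * (0.9848, 0.1736) = (6.5479 + 3.2499, 5.1124 + 0.5730) = (9.7977, 5.6854)
End effector: (9.7977, 5.6854)

Answer: 9.7977 5.6854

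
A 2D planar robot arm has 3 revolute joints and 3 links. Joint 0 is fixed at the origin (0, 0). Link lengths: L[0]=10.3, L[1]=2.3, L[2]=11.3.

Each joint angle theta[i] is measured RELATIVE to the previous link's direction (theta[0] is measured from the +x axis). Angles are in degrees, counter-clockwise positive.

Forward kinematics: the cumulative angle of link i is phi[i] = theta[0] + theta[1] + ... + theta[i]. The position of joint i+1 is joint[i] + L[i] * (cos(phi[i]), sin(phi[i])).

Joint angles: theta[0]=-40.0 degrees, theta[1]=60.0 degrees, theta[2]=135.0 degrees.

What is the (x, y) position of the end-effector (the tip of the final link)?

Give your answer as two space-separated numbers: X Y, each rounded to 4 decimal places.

Answer: -0.1897 -1.0585

Derivation:
joint[0] = (0.0000, 0.0000)  (base)
link 0: phi[0] = -40 = -40 deg
  cos(-40 deg) = 0.7660, sin(-40 deg) = -0.6428
  joint[1] = (0.0000, 0.0000) + 10.3 * (0.7660, -0.6428) = (0.0000 + 7.8903, 0.0000 + -6.6207) = (7.8903, -6.6207)
link 1: phi[1] = -40 + 60 = 20 deg
  cos(20 deg) = 0.9397, sin(20 deg) = 0.3420
  joint[2] = (7.8903, -6.6207) + 2.3 * (0.9397, 0.3420) = (7.8903 + 2.1613, -6.6207 + 0.7866) = (10.0516, -5.8341)
link 2: phi[2] = -40 + 60 + 135 = 155 deg
  cos(155 deg) = -0.9063, sin(155 deg) = 0.4226
  joint[3] = (10.0516, -5.8341) + 11.3 * (-0.9063, 0.4226) = (10.0516 + -10.2413, -5.8341 + 4.7756) = (-0.1897, -1.0585)
End effector: (-0.1897, -1.0585)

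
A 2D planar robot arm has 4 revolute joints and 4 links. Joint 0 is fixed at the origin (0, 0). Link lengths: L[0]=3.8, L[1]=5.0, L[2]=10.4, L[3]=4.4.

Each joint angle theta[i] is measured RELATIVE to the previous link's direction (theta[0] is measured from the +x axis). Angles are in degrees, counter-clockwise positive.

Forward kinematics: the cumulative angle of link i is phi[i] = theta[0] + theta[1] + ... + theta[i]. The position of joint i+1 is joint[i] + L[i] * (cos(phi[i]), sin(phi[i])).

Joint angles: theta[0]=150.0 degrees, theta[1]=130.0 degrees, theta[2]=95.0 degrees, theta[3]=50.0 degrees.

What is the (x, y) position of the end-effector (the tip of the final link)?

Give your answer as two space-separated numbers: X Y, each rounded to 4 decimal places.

Answer: 9.4825 3.6554

Derivation:
joint[0] = (0.0000, 0.0000)  (base)
link 0: phi[0] = 150 = 150 deg
  cos(150 deg) = -0.8660, sin(150 deg) = 0.5000
  joint[1] = (0.0000, 0.0000) + 3.8 * (-0.8660, 0.5000) = (0.0000 + -3.2909, 0.0000 + 1.9000) = (-3.2909, 1.9000)
link 1: phi[1] = 150 + 130 = 280 deg
  cos(280 deg) = 0.1736, sin(280 deg) = -0.9848
  joint[2] = (-3.2909, 1.9000) + 5 * (0.1736, -0.9848) = (-3.2909 + 0.8682, 1.9000 + -4.9240) = (-2.4227, -3.0240)
link 2: phi[2] = 150 + 130 + 95 = 375 deg
  cos(375 deg) = 0.9659, sin(375 deg) = 0.2588
  joint[3] = (-2.4227, -3.0240) + 10.4 * (0.9659, 0.2588) = (-2.4227 + 10.0456, -3.0240 + 2.6917) = (7.6230, -0.3323)
link 3: phi[3] = 150 + 130 + 95 + 50 = 425 deg
  cos(425 deg) = 0.4226, sin(425 deg) = 0.9063
  joint[4] = (7.6230, -0.3323) + 4.4 * (0.4226, 0.9063) = (7.6230 + 1.8595, -0.3323 + 3.9878) = (9.4825, 3.6554)
End effector: (9.4825, 3.6554)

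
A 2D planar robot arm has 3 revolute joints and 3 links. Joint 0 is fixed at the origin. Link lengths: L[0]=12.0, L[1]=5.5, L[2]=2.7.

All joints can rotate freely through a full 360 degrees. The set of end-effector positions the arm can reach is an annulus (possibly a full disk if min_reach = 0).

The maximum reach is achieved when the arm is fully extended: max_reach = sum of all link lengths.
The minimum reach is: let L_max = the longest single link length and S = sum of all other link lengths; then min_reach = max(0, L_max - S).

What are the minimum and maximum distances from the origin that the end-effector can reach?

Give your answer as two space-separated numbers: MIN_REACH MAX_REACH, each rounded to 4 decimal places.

Answer: 3.8000 20.2000

Derivation:
Link lengths: [12.0, 5.5, 2.7]
max_reach = 12 + 5.5 + 2.7 = 20.2
L_max = max([12.0, 5.5, 2.7]) = 12
S (sum of others) = 20.2 - 12 = 8.2
min_reach = max(0, 12 - 8.2) = max(0, 3.8) = 3.8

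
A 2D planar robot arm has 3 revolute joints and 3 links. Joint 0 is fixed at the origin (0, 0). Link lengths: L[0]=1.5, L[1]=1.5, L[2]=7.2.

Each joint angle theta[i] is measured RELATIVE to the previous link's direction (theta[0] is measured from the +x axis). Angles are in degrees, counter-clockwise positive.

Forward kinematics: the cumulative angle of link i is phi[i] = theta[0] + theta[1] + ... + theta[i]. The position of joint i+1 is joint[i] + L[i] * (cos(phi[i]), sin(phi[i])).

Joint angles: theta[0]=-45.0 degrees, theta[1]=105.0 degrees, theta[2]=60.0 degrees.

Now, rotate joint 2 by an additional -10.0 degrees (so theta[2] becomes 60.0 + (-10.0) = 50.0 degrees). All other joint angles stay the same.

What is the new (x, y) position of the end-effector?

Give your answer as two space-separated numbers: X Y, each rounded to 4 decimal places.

joint[0] = (0.0000, 0.0000)  (base)
link 0: phi[0] = -45 = -45 deg
  cos(-45 deg) = 0.7071, sin(-45 deg) = -0.7071
  joint[1] = (0.0000, 0.0000) + 1.5 * (0.7071, -0.7071) = (0.0000 + 1.0607, 0.0000 + -1.0607) = (1.0607, -1.0607)
link 1: phi[1] = -45 + 105 = 60 deg
  cos(60 deg) = 0.5000, sin(60 deg) = 0.8660
  joint[2] = (1.0607, -1.0607) + 1.5 * (0.5000, 0.8660) = (1.0607 + 0.7500, -1.0607 + 1.2990) = (1.8107, 0.2384)
link 2: phi[2] = -45 + 105 + 50 = 110 deg
  cos(110 deg) = -0.3420, sin(110 deg) = 0.9397
  joint[3] = (1.8107, 0.2384) + 7.2 * (-0.3420, 0.9397) = (1.8107 + -2.4625, 0.2384 + 6.7658) = (-0.6519, 7.0042)
End effector: (-0.6519, 7.0042)

Answer: -0.6519 7.0042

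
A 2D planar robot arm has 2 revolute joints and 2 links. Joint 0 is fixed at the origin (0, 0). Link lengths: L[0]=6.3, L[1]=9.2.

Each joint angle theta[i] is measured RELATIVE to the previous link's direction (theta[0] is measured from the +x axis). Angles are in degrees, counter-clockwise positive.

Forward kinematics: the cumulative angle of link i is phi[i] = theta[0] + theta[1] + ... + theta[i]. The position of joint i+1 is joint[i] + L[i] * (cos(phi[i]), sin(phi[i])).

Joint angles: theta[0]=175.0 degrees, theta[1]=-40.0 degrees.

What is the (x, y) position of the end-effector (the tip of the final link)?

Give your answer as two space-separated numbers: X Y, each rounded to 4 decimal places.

joint[0] = (0.0000, 0.0000)  (base)
link 0: phi[0] = 175 = 175 deg
  cos(175 deg) = -0.9962, sin(175 deg) = 0.0872
  joint[1] = (0.0000, 0.0000) + 6.3 * (-0.9962, 0.0872) = (0.0000 + -6.2760, 0.0000 + 0.5491) = (-6.2760, 0.5491)
link 1: phi[1] = 175 + -40 = 135 deg
  cos(135 deg) = -0.7071, sin(135 deg) = 0.7071
  joint[2] = (-6.2760, 0.5491) + 9.2 * (-0.7071, 0.7071) = (-6.2760 + -6.5054, 0.5491 + 6.5054) = (-12.7814, 7.0545)
End effector: (-12.7814, 7.0545)

Answer: -12.7814 7.0545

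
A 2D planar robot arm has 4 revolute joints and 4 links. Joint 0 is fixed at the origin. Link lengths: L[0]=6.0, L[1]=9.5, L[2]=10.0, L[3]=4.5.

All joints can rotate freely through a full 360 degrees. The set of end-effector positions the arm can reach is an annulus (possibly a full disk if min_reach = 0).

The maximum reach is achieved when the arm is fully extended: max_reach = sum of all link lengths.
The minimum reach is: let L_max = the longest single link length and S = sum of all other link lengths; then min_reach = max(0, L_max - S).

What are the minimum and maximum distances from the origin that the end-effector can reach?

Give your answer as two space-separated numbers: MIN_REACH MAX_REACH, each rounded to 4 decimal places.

Answer: 0.0000 30.0000

Derivation:
Link lengths: [6.0, 9.5, 10.0, 4.5]
max_reach = 6 + 9.5 + 10 + 4.5 = 30
L_max = max([6.0, 9.5, 10.0, 4.5]) = 10
S (sum of others) = 30 - 10 = 20
min_reach = max(0, 10 - 20) = max(0, -10) = 0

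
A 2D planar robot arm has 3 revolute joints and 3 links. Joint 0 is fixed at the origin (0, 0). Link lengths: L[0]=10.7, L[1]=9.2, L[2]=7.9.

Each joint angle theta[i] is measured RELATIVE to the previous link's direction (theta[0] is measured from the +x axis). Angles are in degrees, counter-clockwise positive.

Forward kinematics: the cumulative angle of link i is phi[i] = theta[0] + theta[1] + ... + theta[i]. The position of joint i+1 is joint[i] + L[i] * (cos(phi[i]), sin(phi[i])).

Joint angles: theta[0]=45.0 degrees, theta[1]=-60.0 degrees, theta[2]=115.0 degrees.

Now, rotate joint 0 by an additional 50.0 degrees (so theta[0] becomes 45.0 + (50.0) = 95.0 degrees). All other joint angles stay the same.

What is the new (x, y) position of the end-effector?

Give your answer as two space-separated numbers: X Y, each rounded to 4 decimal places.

joint[0] = (0.0000, 0.0000)  (base)
link 0: phi[0] = 95 = 95 deg
  cos(95 deg) = -0.0872, sin(95 deg) = 0.9962
  joint[1] = (0.0000, 0.0000) + 10.7 * (-0.0872, 0.9962) = (0.0000 + -0.9326, 0.0000 + 10.6593) = (-0.9326, 10.6593)
link 1: phi[1] = 95 + -60 = 35 deg
  cos(35 deg) = 0.8192, sin(35 deg) = 0.5736
  joint[2] = (-0.9326, 10.6593) + 9.2 * (0.8192, 0.5736) = (-0.9326 + 7.5362, 10.6593 + 5.2769) = (6.6036, 15.9362)
link 2: phi[2] = 95 + -60 + 115 = 150 deg
  cos(150 deg) = -0.8660, sin(150 deg) = 0.5000
  joint[3] = (6.6036, 15.9362) + 7.9 * (-0.8660, 0.5000) = (6.6036 + -6.8416, 15.9362 + 3.9500) = (-0.2380, 19.8862)
End effector: (-0.2380, 19.8862)

Answer: -0.2380 19.8862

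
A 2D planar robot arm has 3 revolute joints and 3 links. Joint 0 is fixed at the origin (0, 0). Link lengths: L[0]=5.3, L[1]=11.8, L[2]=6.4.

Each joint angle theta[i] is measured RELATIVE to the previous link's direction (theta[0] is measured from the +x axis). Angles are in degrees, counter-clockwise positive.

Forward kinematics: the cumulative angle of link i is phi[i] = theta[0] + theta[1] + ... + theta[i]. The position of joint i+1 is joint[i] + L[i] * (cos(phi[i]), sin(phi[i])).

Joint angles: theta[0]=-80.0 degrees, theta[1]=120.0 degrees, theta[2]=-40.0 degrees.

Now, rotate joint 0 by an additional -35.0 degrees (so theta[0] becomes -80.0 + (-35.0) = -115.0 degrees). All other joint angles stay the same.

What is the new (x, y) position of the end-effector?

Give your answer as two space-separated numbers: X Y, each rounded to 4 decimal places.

joint[0] = (0.0000, 0.0000)  (base)
link 0: phi[0] = -115 = -115 deg
  cos(-115 deg) = -0.4226, sin(-115 deg) = -0.9063
  joint[1] = (0.0000, 0.0000) + 5.3 * (-0.4226, -0.9063) = (0.0000 + -2.2399, 0.0000 + -4.8034) = (-2.2399, -4.8034)
link 1: phi[1] = -115 + 120 = 5 deg
  cos(5 deg) = 0.9962, sin(5 deg) = 0.0872
  joint[2] = (-2.2399, -4.8034) + 11.8 * (0.9962, 0.0872) = (-2.2399 + 11.7551, -4.8034 + 1.0284) = (9.5152, -3.7750)
link 2: phi[2] = -115 + 120 + -40 = -35 deg
  cos(-35 deg) = 0.8192, sin(-35 deg) = -0.5736
  joint[3] = (9.5152, -3.7750) + 6.4 * (0.8192, -0.5736) = (9.5152 + 5.2426, -3.7750 + -3.6709) = (14.7578, -7.4459)
End effector: (14.7578, -7.4459)

Answer: 14.7578 -7.4459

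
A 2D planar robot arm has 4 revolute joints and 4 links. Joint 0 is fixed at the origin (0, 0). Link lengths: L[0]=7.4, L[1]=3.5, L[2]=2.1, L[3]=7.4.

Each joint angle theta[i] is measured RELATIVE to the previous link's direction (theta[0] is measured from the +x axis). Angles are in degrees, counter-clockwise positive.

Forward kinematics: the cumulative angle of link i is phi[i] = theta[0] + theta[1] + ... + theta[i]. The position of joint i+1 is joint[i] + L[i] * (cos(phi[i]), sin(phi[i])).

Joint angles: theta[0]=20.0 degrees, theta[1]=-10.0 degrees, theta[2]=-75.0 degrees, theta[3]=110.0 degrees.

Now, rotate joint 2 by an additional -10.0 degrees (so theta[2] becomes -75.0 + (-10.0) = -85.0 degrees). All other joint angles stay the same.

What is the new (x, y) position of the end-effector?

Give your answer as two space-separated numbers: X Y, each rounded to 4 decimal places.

Answer: 17.0058 5.3547

Derivation:
joint[0] = (0.0000, 0.0000)  (base)
link 0: phi[0] = 20 = 20 deg
  cos(20 deg) = 0.9397, sin(20 deg) = 0.3420
  joint[1] = (0.0000, 0.0000) + 7.4 * (0.9397, 0.3420) = (0.0000 + 6.9537, 0.0000 + 2.5309) = (6.9537, 2.5309)
link 1: phi[1] = 20 + -10 = 10 deg
  cos(10 deg) = 0.9848, sin(10 deg) = 0.1736
  joint[2] = (6.9537, 2.5309) + 3.5 * (0.9848, 0.1736) = (6.9537 + 3.4468, 2.5309 + 0.6078) = (10.4006, 3.1387)
link 2: phi[2] = 20 + -10 + -85 = -75 deg
  cos(-75 deg) = 0.2588, sin(-75 deg) = -0.9659
  joint[3] = (10.4006, 3.1387) + 2.1 * (0.2588, -0.9659) = (10.4006 + 0.5435, 3.1387 + -2.0284) = (10.9441, 1.1103)
link 3: phi[3] = 20 + -10 + -85 + 110 = 35 deg
  cos(35 deg) = 0.8192, sin(35 deg) = 0.5736
  joint[4] = (10.9441, 1.1103) + 7.4 * (0.8192, 0.5736) = (10.9441 + 6.0617, 1.1103 + 4.2445) = (17.0058, 5.3547)
End effector: (17.0058, 5.3547)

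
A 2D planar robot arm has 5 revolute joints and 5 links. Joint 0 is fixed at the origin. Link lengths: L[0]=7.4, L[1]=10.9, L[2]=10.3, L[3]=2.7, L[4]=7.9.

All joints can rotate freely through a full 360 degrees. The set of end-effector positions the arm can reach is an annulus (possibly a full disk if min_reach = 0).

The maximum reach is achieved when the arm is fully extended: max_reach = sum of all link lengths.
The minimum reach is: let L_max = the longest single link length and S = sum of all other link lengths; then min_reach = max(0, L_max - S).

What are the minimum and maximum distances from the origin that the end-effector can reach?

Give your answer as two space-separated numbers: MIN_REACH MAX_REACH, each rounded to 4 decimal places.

Link lengths: [7.4, 10.9, 10.3, 2.7, 7.9]
max_reach = 7.4 + 10.9 + 10.3 + 2.7 + 7.9 = 39.2
L_max = max([7.4, 10.9, 10.3, 2.7, 7.9]) = 10.9
S (sum of others) = 39.2 - 10.9 = 28.3
min_reach = max(0, 10.9 - 28.3) = max(0, -17.4) = 0

Answer: 0.0000 39.2000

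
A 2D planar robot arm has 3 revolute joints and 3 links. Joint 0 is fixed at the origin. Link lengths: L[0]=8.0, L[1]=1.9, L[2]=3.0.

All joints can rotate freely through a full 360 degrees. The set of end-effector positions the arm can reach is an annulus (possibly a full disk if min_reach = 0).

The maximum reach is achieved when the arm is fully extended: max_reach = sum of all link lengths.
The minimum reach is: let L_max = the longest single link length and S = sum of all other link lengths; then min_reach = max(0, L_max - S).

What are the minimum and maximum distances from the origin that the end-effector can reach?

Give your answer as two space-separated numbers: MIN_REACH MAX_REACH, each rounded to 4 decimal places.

Answer: 3.1000 12.9000

Derivation:
Link lengths: [8.0, 1.9, 3.0]
max_reach = 8 + 1.9 + 3 = 12.9
L_max = max([8.0, 1.9, 3.0]) = 8
S (sum of others) = 12.9 - 8 = 4.9
min_reach = max(0, 8 - 4.9) = max(0, 3.1) = 3.1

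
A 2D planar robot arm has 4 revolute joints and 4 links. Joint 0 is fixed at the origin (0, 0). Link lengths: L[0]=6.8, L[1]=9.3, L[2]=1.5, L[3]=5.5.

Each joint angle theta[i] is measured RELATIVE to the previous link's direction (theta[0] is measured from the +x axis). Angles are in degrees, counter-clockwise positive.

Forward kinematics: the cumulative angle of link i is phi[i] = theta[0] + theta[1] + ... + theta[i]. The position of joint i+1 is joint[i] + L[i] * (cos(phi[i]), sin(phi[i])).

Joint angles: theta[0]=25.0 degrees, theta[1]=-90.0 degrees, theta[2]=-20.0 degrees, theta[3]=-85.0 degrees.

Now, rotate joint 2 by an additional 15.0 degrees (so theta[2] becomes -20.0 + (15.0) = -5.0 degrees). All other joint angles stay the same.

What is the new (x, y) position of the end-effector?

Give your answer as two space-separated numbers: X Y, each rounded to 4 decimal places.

joint[0] = (0.0000, 0.0000)  (base)
link 0: phi[0] = 25 = 25 deg
  cos(25 deg) = 0.9063, sin(25 deg) = 0.4226
  joint[1] = (0.0000, 0.0000) + 6.8 * (0.9063, 0.4226) = (0.0000 + 6.1629, 0.0000 + 2.8738) = (6.1629, 2.8738)
link 1: phi[1] = 25 + -90 = -65 deg
  cos(-65 deg) = 0.4226, sin(-65 deg) = -0.9063
  joint[2] = (6.1629, 2.8738) + 9.3 * (0.4226, -0.9063) = (6.1629 + 3.9303, 2.8738 + -8.4287) = (10.0932, -5.5549)
link 2: phi[2] = 25 + -90 + -5 = -70 deg
  cos(-70 deg) = 0.3420, sin(-70 deg) = -0.9397
  joint[3] = (10.0932, -5.5549) + 1.5 * (0.3420, -0.9397) = (10.0932 + 0.5130, -5.5549 + -1.4095) = (10.6063, -6.9644)
link 3: phi[3] = 25 + -90 + -5 + -85 = -155 deg
  cos(-155 deg) = -0.9063, sin(-155 deg) = -0.4226
  joint[4] = (10.6063, -6.9644) + 5.5 * (-0.9063, -0.4226) = (10.6063 + -4.9847, -6.9644 + -2.3244) = (5.6216, -9.2888)
End effector: (5.6216, -9.2888)

Answer: 5.6216 -9.2888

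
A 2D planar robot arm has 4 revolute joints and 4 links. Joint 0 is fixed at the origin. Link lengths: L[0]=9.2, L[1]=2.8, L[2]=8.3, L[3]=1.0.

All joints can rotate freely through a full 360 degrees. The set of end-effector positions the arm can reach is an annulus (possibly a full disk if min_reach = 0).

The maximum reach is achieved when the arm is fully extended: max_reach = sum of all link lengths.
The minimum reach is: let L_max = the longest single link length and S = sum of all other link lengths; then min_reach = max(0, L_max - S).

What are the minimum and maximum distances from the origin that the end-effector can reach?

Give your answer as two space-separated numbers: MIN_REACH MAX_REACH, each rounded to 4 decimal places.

Answer: 0.0000 21.3000

Derivation:
Link lengths: [9.2, 2.8, 8.3, 1.0]
max_reach = 9.2 + 2.8 + 8.3 + 1 = 21.3
L_max = max([9.2, 2.8, 8.3, 1.0]) = 9.2
S (sum of others) = 21.3 - 9.2 = 12.1
min_reach = max(0, 9.2 - 12.1) = max(0, -2.9) = 0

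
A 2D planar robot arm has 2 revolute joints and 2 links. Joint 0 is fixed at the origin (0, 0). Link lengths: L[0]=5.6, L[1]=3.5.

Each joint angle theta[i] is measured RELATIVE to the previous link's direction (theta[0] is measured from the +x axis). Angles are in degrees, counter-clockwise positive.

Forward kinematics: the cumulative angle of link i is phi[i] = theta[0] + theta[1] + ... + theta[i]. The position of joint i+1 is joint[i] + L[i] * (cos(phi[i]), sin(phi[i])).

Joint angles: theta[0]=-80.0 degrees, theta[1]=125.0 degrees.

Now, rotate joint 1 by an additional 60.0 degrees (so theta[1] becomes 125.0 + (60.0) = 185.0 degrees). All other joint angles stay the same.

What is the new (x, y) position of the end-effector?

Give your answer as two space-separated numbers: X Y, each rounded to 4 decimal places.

Answer: 0.0666 -2.1342

Derivation:
joint[0] = (0.0000, 0.0000)  (base)
link 0: phi[0] = -80 = -80 deg
  cos(-80 deg) = 0.1736, sin(-80 deg) = -0.9848
  joint[1] = (0.0000, 0.0000) + 5.6 * (0.1736, -0.9848) = (0.0000 + 0.9724, 0.0000 + -5.5149) = (0.9724, -5.5149)
link 1: phi[1] = -80 + 185 = 105 deg
  cos(105 deg) = -0.2588, sin(105 deg) = 0.9659
  joint[2] = (0.9724, -5.5149) + 3.5 * (-0.2588, 0.9659) = (0.9724 + -0.9059, -5.5149 + 3.3807) = (0.0666, -2.1342)
End effector: (0.0666, -2.1342)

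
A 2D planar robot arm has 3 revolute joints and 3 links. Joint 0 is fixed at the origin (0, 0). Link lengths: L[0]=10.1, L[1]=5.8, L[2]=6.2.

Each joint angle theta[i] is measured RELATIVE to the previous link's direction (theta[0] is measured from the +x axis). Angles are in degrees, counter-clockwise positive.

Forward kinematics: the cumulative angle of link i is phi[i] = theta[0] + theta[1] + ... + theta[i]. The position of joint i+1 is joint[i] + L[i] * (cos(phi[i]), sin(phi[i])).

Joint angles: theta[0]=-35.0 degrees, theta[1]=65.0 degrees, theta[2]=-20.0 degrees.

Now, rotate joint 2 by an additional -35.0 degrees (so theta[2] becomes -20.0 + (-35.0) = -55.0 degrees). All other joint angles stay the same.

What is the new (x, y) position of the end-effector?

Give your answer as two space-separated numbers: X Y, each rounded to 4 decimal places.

joint[0] = (0.0000, 0.0000)  (base)
link 0: phi[0] = -35 = -35 deg
  cos(-35 deg) = 0.8192, sin(-35 deg) = -0.5736
  joint[1] = (0.0000, 0.0000) + 10.1 * (0.8192, -0.5736) = (0.0000 + 8.2734, 0.0000 + -5.7931) = (8.2734, -5.7931)
link 1: phi[1] = -35 + 65 = 30 deg
  cos(30 deg) = 0.8660, sin(30 deg) = 0.5000
  joint[2] = (8.2734, -5.7931) + 5.8 * (0.8660, 0.5000) = (8.2734 + 5.0229, -5.7931 + 2.9000) = (13.2964, -2.8931)
link 2: phi[2] = -35 + 65 + -55 = -25 deg
  cos(-25 deg) = 0.9063, sin(-25 deg) = -0.4226
  joint[3] = (13.2964, -2.8931) + 6.2 * (0.9063, -0.4226) = (13.2964 + 5.6191, -2.8931 + -2.6202) = (18.9155, -5.5134)
End effector: (18.9155, -5.5134)

Answer: 18.9155 -5.5134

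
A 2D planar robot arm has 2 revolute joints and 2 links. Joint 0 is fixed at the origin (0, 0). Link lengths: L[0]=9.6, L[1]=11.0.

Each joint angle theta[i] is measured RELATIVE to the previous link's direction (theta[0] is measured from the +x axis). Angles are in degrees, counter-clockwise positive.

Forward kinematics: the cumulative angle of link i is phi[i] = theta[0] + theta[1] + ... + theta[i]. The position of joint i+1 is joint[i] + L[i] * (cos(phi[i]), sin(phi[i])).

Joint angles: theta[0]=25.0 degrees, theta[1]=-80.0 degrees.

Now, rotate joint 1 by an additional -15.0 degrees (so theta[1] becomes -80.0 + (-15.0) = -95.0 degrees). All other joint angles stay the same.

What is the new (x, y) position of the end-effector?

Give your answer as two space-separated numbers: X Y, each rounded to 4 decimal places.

joint[0] = (0.0000, 0.0000)  (base)
link 0: phi[0] = 25 = 25 deg
  cos(25 deg) = 0.9063, sin(25 deg) = 0.4226
  joint[1] = (0.0000, 0.0000) + 9.6 * (0.9063, 0.4226) = (0.0000 + 8.7006, 0.0000 + 4.0571) = (8.7006, 4.0571)
link 1: phi[1] = 25 + -95 = -70 deg
  cos(-70 deg) = 0.3420, sin(-70 deg) = -0.9397
  joint[2] = (8.7006, 4.0571) + 11 * (0.3420, -0.9397) = (8.7006 + 3.7622, 4.0571 + -10.3366) = (12.4628, -6.2795)
End effector: (12.4628, -6.2795)

Answer: 12.4628 -6.2795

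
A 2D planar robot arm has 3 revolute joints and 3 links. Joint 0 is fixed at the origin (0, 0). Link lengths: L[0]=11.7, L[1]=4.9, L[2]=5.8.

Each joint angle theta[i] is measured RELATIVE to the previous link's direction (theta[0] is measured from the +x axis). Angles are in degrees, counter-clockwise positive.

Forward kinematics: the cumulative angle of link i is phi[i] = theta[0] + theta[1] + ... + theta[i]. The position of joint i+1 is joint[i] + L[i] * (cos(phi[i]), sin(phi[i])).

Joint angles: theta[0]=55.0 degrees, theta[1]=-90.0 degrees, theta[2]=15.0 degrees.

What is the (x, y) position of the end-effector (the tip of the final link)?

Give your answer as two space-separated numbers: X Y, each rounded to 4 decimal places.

joint[0] = (0.0000, 0.0000)  (base)
link 0: phi[0] = 55 = 55 deg
  cos(55 deg) = 0.5736, sin(55 deg) = 0.8192
  joint[1] = (0.0000, 0.0000) + 11.7 * (0.5736, 0.8192) = (0.0000 + 6.7108, 0.0000 + 9.5841) = (6.7108, 9.5841)
link 1: phi[1] = 55 + -90 = -35 deg
  cos(-35 deg) = 0.8192, sin(-35 deg) = -0.5736
  joint[2] = (6.7108, 9.5841) + 4.9 * (0.8192, -0.5736) = (6.7108 + 4.0138, 9.5841 + -2.8105) = (10.7247, 6.7736)
link 2: phi[2] = 55 + -90 + 15 = -20 deg
  cos(-20 deg) = 0.9397, sin(-20 deg) = -0.3420
  joint[3] = (10.7247, 6.7736) + 5.8 * (0.9397, -0.3420) = (10.7247 + 5.4502, 6.7736 + -1.9837) = (16.1749, 4.7898)
End effector: (16.1749, 4.7898)

Answer: 16.1749 4.7898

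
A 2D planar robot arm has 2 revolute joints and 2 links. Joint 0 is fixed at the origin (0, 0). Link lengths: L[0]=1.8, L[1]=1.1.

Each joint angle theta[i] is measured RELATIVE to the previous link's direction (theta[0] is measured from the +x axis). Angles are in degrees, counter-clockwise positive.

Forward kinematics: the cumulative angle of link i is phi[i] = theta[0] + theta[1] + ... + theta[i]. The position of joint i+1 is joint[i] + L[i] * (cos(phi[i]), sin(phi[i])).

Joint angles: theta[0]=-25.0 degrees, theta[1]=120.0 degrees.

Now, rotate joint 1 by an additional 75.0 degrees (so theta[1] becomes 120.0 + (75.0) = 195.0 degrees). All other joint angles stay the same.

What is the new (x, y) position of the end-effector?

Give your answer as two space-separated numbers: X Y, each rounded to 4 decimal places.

joint[0] = (0.0000, 0.0000)  (base)
link 0: phi[0] = -25 = -25 deg
  cos(-25 deg) = 0.9063, sin(-25 deg) = -0.4226
  joint[1] = (0.0000, 0.0000) + 1.8 * (0.9063, -0.4226) = (0.0000 + 1.6314, 0.0000 + -0.7607) = (1.6314, -0.7607)
link 1: phi[1] = -25 + 195 = 170 deg
  cos(170 deg) = -0.9848, sin(170 deg) = 0.1736
  joint[2] = (1.6314, -0.7607) + 1.1 * (-0.9848, 0.1736) = (1.6314 + -1.0833, -0.7607 + 0.1910) = (0.5481, -0.5697)
End effector: (0.5481, -0.5697)

Answer: 0.5481 -0.5697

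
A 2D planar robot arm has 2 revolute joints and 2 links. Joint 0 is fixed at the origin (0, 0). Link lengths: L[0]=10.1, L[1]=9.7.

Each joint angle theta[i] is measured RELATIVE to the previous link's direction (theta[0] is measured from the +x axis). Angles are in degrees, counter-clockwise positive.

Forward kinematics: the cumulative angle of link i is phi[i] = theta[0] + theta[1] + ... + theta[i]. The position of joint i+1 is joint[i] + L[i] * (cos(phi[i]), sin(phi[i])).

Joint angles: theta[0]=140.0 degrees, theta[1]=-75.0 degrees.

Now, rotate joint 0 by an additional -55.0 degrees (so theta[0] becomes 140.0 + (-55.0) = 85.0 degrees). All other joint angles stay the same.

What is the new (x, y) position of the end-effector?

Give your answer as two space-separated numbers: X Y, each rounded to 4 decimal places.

joint[0] = (0.0000, 0.0000)  (base)
link 0: phi[0] = 85 = 85 deg
  cos(85 deg) = 0.0872, sin(85 deg) = 0.9962
  joint[1] = (0.0000, 0.0000) + 10.1 * (0.0872, 0.9962) = (0.0000 + 0.8803, 0.0000 + 10.0616) = (0.8803, 10.0616)
link 1: phi[1] = 85 + -75 = 10 deg
  cos(10 deg) = 0.9848, sin(10 deg) = 0.1736
  joint[2] = (0.8803, 10.0616) + 9.7 * (0.9848, 0.1736) = (0.8803 + 9.5526, 10.0616 + 1.6844) = (10.4329, 11.7460)
End effector: (10.4329, 11.7460)

Answer: 10.4329 11.7460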